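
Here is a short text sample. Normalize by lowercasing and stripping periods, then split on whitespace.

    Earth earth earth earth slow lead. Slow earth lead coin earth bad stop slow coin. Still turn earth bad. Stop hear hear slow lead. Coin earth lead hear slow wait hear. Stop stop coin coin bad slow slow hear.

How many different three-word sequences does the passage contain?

34

39 tokens → 37 trigram windows in total.
Repeated trigrams (each contributes count−1 duplicates):
  earth bad stop: 2
  earth earth earth: 2
  lead coin earth: 2
3 duplicate windows → 37 − 3 = 34 distinct.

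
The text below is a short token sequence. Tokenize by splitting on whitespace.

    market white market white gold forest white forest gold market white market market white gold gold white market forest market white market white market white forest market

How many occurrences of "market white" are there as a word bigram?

Scanning the 26 overlapping bigram windows for "market white":
  position 1–2: market white
  position 3–4: market white
  position 10–11: market white
  position 13–14: market white
  position 20–21: market white
  position 22–23: market white
  position 24–25: market white

7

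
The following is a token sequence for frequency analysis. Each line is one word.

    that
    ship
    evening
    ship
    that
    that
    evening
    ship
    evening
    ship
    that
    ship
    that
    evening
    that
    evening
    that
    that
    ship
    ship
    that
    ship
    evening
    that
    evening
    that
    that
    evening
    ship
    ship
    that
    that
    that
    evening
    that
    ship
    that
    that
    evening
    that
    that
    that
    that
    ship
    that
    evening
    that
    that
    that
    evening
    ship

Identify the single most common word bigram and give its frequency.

"that that", 11 times

Bigram frequencies (highest first):
  that that: 11
  that evening: 9
  ship that: 7
  evening that: 7
  that ship: 6
  evening ship: 5
  … (2 more, each ≤ 3)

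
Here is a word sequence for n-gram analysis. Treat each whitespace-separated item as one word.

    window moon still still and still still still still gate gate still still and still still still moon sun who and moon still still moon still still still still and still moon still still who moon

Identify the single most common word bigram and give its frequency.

Bigram frequencies (highest first):
  still still: 12
  moon still: 4
  still and: 3
  and still: 3
  still moon: 3
  window moon: 1
  … (9 more, each ≤ 1)

"still still", 12 times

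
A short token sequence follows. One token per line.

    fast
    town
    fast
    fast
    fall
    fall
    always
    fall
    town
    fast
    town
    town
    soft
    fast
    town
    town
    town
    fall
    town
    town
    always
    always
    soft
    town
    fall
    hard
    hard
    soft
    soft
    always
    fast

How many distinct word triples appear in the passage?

31 tokens → 29 trigram windows in total.
Repeated trigrams (each contributes count−1 duplicates):
  fast town town: 2
1 duplicate windows → 29 − 1 = 28 distinct.

28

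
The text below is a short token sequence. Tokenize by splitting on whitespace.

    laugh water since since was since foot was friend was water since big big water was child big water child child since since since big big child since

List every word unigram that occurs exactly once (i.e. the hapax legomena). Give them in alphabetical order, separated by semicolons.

Unigram counts meeting the condition (exactly once (i.e. the hapax legomena)):
  foot: 1
  friend: 1
  laugh: 1

foot; friend; laugh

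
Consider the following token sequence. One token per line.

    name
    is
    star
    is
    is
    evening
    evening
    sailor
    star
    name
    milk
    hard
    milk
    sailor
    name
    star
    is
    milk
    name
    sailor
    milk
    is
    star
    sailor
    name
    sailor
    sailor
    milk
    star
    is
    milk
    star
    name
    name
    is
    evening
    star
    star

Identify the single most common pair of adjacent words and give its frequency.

"star is", 3 times

Bigram frequencies (highest first):
  star is: 3
  name is: 2
  is star: 2
  is evening: 2
  star name: 2
  sailor name: 2
  … (20 more, each ≤ 2)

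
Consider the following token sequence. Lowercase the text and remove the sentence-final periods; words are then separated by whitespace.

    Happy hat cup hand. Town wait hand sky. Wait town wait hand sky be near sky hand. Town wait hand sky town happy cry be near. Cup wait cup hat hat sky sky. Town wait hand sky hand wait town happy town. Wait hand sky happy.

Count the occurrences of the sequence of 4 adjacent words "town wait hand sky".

Scanning the 43 overlapping 4-gram windows for "town wait hand sky":
  position 5–8: town wait hand sky
  position 10–13: town wait hand sky
  position 18–21: town wait hand sky
  position 34–37: town wait hand sky
  position 42–45: town wait hand sky

5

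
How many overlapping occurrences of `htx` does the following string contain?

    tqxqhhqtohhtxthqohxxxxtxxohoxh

Sliding a length-3 window over the 30 characters (28 positions):
  position 11–13: htx

1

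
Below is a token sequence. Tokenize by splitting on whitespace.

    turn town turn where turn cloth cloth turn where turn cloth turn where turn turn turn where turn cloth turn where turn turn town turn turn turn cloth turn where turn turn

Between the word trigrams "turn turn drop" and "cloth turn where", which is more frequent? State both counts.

"turn turn drop": 0 occurrences
"cloth turn where": 4 occurrences

"cloth turn where" (4 vs 0)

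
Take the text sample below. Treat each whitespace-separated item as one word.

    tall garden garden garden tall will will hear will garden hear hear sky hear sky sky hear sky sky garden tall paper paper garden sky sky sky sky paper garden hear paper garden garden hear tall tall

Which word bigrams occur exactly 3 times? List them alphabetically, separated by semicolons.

Bigram counts meeting the condition (exactly 3 times):
  garden garden: 3
  garden hear: 3
  hear sky: 3
  paper garden: 3

garden garden; garden hear; hear sky; paper garden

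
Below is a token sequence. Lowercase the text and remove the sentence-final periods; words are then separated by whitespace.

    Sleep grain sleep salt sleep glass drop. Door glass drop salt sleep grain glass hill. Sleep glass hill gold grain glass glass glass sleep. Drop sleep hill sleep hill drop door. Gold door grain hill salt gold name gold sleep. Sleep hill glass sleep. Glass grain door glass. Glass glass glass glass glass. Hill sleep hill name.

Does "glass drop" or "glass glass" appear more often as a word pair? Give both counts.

"glass drop": 2 occurrences
"glass glass": 7 occurrences

"glass glass" (7 vs 2)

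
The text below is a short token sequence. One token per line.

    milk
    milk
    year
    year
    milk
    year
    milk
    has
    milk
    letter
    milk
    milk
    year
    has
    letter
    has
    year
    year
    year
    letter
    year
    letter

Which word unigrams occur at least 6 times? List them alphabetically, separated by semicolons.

Unigram counts meeting the condition (at least 6 times):
  milk: 7
  year: 8

milk; year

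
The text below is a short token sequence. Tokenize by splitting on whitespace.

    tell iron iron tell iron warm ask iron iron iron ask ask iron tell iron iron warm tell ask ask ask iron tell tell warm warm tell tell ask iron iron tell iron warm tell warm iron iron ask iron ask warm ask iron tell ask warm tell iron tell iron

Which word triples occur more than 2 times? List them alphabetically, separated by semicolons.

ask iron tell; iron tell iron

Trigram counts meeting the condition (more than 2 times):
  ask iron tell: 3
  iron tell iron: 4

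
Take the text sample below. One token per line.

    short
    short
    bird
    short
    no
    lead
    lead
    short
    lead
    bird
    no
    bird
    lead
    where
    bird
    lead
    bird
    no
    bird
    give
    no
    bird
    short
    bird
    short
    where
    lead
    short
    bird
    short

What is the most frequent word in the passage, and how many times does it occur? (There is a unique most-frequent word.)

"bird", 9 times

Unigram frequencies (highest first):
  bird: 9
  short: 8
  lead: 6
  no: 4
  where: 2
  give: 1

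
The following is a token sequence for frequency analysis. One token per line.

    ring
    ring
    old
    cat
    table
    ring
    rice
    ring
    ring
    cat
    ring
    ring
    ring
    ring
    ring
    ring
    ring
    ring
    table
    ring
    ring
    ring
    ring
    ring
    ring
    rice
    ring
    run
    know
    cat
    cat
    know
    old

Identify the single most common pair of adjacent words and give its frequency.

Bigram frequencies (highest first):
  ring ring: 14
  table ring: 2
  ring rice: 2
  rice ring: 2
  ring old: 1
  old cat: 1
  … (10 more, each ≤ 1)

"ring ring", 14 times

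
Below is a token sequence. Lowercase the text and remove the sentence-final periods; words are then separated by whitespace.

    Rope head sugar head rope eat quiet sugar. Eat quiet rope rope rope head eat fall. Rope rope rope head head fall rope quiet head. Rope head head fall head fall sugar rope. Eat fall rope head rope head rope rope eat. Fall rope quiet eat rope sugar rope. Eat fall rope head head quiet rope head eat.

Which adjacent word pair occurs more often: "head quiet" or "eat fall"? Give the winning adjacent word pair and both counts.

"head quiet": 1 occurrence
"eat fall": 4 occurrences

"eat fall" (4 vs 1)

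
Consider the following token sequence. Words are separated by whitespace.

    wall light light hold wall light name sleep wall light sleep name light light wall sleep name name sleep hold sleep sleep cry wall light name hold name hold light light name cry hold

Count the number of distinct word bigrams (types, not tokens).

23

34 tokens → 33 bigram windows in total.
Repeated bigrams (each contributes count−1 duplicates):
  wall light: 4
  light light: 3
  light name: 3
  name hold: 2
  name sleep: 2
  sleep name: 2
10 duplicate windows → 33 − 10 = 23 distinct.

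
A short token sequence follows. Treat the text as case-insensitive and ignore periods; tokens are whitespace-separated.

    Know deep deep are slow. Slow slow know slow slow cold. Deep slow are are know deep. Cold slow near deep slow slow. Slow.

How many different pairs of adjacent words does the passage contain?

17

24 tokens → 23 bigram windows in total.
Repeated bigrams (each contributes count−1 duplicates):
  slow slow: 5
  deep slow: 2
  know deep: 2
6 duplicate windows → 23 − 6 = 17 distinct.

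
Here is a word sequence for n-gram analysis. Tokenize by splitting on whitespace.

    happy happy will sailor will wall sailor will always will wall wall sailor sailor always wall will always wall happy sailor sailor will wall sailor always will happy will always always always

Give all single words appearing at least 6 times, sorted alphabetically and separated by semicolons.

always; sailor; wall; will

Unigram counts meeting the condition (at least 6 times):
  always: 7
  sailor: 7
  wall: 6
  will: 8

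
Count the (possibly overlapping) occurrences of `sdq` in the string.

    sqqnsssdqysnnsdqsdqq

3

Sliding a length-3 window over the 20 characters (18 positions):
  position 7–9: sdq
  position 14–16: sdq
  position 17–19: sdq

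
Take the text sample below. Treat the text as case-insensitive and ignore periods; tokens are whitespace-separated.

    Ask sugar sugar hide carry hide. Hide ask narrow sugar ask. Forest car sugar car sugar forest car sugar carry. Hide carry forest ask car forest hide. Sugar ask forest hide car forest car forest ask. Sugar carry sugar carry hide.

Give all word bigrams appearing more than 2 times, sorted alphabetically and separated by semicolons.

Bigram counts meeting the condition (more than 2 times):
  car forest: 3
  car sugar: 3
  carry hide: 3
  forest car: 3
  sugar carry: 3

car forest; car sugar; carry hide; forest car; sugar carry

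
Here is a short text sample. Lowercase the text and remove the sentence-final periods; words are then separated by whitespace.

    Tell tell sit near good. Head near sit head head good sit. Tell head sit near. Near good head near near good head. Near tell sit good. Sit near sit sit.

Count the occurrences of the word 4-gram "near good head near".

Scanning the 28 overlapping 4-gram windows for "near good head near":
  position 4–7: near good head near
  position 17–20: near good head near
  position 21–24: near good head near

3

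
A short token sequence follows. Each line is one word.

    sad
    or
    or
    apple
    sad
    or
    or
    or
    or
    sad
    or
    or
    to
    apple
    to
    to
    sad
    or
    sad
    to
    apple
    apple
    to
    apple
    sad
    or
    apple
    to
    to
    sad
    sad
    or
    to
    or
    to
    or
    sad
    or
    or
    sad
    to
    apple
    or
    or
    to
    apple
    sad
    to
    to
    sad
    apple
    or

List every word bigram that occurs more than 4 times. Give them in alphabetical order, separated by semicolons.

Bigram counts meeting the condition (more than 4 times):
  or or: 7
  sad or: 7
  to apple: 5

or or; sad or; to apple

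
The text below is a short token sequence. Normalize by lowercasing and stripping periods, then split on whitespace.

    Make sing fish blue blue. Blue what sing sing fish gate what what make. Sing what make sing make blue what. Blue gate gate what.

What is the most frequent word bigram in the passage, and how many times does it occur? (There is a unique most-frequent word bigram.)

Bigram frequencies (highest first):
  make sing: 3
  sing fish: 2
  blue blue: 2
  blue what: 2
  gate what: 2
  what make: 2
  … (11 more, each ≤ 1)

"make sing", 3 times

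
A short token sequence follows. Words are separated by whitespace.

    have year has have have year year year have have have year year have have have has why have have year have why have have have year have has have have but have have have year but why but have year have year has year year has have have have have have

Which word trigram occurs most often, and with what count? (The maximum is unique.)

"have have have", 7 times

Trigram frequencies (highest first):
  have have have: 7
  have have year: 5
  has have have: 3
  have year have: 3
  have year has: 2
  year has have: 2
  … (24 more, each ≤ 2)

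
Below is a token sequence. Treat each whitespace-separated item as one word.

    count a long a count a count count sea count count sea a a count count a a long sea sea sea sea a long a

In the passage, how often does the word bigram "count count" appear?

Scanning the 25 overlapping bigram windows for "count count":
  position 7–8: count count
  position 10–11: count count
  position 15–16: count count

3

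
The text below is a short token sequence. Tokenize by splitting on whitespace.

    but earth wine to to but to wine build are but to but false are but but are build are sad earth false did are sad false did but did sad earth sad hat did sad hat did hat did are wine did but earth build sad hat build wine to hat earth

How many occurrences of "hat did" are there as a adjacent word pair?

Scanning the 52 overlapping bigram windows for "hat did":
  position 34–35: hat did
  position 37–38: hat did
  position 39–40: hat did

3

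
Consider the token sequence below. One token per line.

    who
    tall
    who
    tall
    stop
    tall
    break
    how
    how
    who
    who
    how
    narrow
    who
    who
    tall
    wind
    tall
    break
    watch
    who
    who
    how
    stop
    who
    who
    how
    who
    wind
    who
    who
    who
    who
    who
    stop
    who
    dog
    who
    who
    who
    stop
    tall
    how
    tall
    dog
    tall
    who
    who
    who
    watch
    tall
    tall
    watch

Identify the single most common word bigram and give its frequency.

Bigram frequencies (highest first):
  who who: 12
  who tall: 3
  who how: 3
  tall who: 2
  stop tall: 2
  tall break: 2
  … (25 more, each ≤ 2)

"who who", 12 times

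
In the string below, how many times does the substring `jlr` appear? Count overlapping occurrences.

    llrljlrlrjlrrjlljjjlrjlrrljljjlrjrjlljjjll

5

Sliding a length-3 window over the 42 characters (40 positions):
  position 5–7: jlr
  position 10–12: jlr
  position 19–21: jlr
  position 22–24: jlr
  position 30–32: jlr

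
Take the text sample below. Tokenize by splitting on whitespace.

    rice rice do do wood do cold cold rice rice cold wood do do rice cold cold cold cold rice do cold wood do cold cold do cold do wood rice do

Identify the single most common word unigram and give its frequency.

"cold", 11 times

Unigram frequencies (highest first):
  cold: 11
  do: 10
  rice: 7
  wood: 4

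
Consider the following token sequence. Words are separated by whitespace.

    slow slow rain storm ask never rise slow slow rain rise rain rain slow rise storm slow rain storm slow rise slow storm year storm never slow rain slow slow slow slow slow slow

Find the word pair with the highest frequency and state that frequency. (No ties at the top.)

Bigram frequencies (highest first):
  slow slow: 7
  slow rain: 4
  rain storm: 2
  rise slow: 2
  rain slow: 2
  slow rise: 2
  … (13 more, each ≤ 2)

"slow slow", 7 times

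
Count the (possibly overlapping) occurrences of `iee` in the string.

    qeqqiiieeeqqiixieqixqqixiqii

Sliding a length-3 window over the 28 characters (26 positions):
  position 7–9: iee

1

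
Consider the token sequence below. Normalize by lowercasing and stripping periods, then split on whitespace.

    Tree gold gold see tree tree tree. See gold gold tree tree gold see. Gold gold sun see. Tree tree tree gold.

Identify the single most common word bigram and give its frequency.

Bigram frequencies (highest first):
  tree tree: 5
  tree gold: 3
  gold gold: 3
  gold see: 2
  see tree: 2
  see gold: 2
  … (4 more, each ≤ 1)

"tree tree", 5 times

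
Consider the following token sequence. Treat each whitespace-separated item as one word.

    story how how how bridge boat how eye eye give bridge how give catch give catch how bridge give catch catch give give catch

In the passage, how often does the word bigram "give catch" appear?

4

Scanning the 23 overlapping bigram windows for "give catch":
  position 13–14: give catch
  position 15–16: give catch
  position 19–20: give catch
  position 23–24: give catch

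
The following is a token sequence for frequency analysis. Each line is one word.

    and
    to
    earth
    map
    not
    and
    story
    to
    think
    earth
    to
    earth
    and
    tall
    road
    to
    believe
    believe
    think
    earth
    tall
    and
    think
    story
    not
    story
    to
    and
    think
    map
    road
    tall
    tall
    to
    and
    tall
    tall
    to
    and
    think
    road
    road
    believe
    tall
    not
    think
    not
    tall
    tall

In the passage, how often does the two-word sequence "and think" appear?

3

Scanning the 48 overlapping bigram windows for "and think":
  position 22–23: and think
  position 28–29: and think
  position 39–40: and think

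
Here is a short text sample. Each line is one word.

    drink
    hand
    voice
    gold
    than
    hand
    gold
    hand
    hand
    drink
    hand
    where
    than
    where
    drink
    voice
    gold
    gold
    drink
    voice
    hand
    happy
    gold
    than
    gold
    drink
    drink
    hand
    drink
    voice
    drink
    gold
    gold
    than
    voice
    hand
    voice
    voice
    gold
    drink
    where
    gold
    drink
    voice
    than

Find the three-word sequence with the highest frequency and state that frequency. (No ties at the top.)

"gold drink voice", 2 times

Trigram frequencies (highest first):
  gold drink voice: 2
  drink hand voice: 1
  hand voice gold: 1
  voice gold than: 1
  gold than hand: 1
  than hand gold: 1
  … (36 more, each ≤ 1)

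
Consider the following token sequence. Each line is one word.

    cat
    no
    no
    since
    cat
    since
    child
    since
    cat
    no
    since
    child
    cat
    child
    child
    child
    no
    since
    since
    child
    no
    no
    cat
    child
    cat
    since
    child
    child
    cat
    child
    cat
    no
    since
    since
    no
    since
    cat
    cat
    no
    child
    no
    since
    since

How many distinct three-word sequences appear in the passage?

43 tokens → 41 trigram windows in total.
Repeated trigrams (each contributes count−1 duplicates):
  no since since: 3
  cat child cat: 2
  cat no since: 2
  cat since child: 2
  child cat child: 2
  child no since: 2
  no since cat: 2
8 duplicate windows → 41 − 8 = 33 distinct.

33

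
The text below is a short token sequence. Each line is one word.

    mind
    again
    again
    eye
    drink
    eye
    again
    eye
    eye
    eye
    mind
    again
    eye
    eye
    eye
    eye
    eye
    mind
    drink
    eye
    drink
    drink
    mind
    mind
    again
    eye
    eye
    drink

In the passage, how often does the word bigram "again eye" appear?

4

Scanning the 27 overlapping bigram windows for "again eye":
  position 3–4: again eye
  position 7–8: again eye
  position 12–13: again eye
  position 25–26: again eye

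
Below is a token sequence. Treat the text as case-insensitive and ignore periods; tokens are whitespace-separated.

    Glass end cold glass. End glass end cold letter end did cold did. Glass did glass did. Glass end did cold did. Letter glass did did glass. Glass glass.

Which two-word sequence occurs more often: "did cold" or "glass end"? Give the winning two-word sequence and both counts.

"did cold": 2 occurrences
"glass end": 4 occurrences

"glass end" (4 vs 2)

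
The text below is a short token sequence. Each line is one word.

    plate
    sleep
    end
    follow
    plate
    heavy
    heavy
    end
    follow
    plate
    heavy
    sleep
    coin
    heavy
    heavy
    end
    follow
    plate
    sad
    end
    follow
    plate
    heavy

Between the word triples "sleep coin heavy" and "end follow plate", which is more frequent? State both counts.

"sleep coin heavy": 1 occurrence
"end follow plate": 4 occurrences

"end follow plate" (4 vs 1)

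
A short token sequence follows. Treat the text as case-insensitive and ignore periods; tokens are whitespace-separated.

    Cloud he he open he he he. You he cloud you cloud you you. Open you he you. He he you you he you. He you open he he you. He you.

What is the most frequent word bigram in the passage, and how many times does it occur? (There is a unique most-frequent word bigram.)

"he you", 7 times

Bigram frequencies (highest first):
  he you: 7
  you he: 6
  he he: 5
  open he: 2
  cloud you: 2
  you you: 2
  … (6 more, each ≤ 2)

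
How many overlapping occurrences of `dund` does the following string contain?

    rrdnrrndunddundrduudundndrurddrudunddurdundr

Sliding a length-4 window over the 44 characters (41 positions):
  position 8–11: dund
  position 12–15: dund
  position 20–23: dund
  position 33–36: dund
  position 40–43: dund

5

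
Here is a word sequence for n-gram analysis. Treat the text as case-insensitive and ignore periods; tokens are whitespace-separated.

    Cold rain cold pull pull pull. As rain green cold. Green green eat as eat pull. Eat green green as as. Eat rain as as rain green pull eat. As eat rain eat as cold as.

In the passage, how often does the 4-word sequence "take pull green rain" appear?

Scanning the 33 overlapping 4-gram windows for "take pull green rain":
  (none found)

0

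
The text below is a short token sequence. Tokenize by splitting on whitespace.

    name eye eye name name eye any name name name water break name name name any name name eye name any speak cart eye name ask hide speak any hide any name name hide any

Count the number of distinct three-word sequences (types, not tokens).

29

35 tokens → 33 trigram windows in total.
Repeated trigrams (each contributes count−1 duplicates):
  any name name: 3
  name name eye: 2
  name name name: 2
4 duplicate windows → 33 − 4 = 29 distinct.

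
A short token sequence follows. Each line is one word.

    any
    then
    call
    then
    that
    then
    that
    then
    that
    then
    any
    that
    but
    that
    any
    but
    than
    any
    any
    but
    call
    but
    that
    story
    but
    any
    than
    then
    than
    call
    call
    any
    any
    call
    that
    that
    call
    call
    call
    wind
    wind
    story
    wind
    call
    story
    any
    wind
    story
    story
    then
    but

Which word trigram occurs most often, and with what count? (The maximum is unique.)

Trigram frequencies (highest first):
  then that then: 3
  that then that: 2
  any then call: 1
  then call then: 1
  call then that: 1
  that then any: 1
  … (40 more, each ≤ 1)

"then that then", 3 times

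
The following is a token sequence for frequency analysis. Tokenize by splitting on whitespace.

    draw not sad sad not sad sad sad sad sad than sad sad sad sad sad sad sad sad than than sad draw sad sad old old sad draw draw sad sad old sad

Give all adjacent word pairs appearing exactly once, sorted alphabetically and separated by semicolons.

draw draw; draw not; old old; sad not; than than

Bigram counts meeting the condition (exactly once):
  draw draw: 1
  draw not: 1
  old old: 1
  sad not: 1
  than than: 1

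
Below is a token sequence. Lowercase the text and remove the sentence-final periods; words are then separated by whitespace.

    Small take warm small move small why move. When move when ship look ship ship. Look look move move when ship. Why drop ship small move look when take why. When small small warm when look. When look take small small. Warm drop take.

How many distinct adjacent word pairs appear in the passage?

44 tokens → 43 bigram windows in total.
Repeated bigrams (each contributes count−1 duplicates):
  move when: 3
  look when: 2
  ship look: 2
  small move: 2
  small small: 2
  small warm: 2
  when look: 2
  when ship: 2
9 duplicate windows → 43 − 9 = 34 distinct.

34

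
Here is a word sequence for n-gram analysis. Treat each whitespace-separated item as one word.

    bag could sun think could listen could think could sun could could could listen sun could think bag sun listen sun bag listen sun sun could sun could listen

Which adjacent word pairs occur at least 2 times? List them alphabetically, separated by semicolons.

Bigram counts meeting the condition (at least 2 times):
  could could: 2
  could listen: 3
  could sun: 3
  could think: 2
  listen sun: 3
  sun could: 4
  think could: 2

could could; could listen; could sun; could think; listen sun; sun could; think could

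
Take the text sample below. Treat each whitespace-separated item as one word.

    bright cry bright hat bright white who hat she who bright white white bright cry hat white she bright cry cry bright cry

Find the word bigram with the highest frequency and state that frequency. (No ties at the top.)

Bigram frequencies (highest first):
  bright cry: 4
  cry bright: 2
  bright white: 2
  bright hat: 1
  hat bright: 1
  white who: 1
  … (11 more, each ≤ 1)

"bright cry", 4 times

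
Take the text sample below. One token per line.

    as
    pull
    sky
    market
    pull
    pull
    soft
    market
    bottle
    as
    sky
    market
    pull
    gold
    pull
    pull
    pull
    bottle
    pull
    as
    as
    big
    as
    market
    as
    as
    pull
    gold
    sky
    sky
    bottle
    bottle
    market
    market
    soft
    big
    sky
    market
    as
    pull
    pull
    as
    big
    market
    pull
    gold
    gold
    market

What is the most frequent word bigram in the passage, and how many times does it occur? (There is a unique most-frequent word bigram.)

"pull pull", 4 times

Bigram frequencies (highest first):
  pull pull: 4
  as pull: 3
  sky market: 3
  market pull: 3
  pull gold: 3
  pull as: 2
  … (26 more, each ≤ 2)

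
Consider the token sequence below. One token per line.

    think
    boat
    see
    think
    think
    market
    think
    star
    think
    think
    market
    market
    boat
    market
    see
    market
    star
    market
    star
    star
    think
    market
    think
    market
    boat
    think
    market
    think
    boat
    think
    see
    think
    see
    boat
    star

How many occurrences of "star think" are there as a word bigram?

Scanning the 34 overlapping bigram windows for "star think":
  position 8–9: star think
  position 20–21: star think

2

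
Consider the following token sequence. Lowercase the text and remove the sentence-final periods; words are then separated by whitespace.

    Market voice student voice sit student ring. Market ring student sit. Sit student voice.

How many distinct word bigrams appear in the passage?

11

14 tokens → 13 bigram windows in total.
Repeated bigrams (each contributes count−1 duplicates):
  sit student: 2
  student voice: 2
2 duplicate windows → 13 − 2 = 11 distinct.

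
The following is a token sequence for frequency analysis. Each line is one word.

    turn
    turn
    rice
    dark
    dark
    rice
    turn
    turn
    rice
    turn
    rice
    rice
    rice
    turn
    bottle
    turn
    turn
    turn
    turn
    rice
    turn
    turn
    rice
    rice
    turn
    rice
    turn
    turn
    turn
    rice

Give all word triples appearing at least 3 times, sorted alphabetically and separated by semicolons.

Trigram counts meeting the condition (at least 3 times):
  rice turn turn: 3
  turn rice turn: 3
  turn turn rice: 5
  turn turn turn: 3

rice turn turn; turn rice turn; turn turn rice; turn turn turn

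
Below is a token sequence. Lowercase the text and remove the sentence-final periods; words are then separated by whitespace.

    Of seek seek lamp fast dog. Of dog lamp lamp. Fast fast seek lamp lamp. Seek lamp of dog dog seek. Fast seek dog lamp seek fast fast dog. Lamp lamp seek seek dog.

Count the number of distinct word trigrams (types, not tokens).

34 tokens → 32 trigram windows in total.
Repeated trigrams (each contributes count−1 duplicates):
  dog lamp lamp: 2
  lamp lamp seek: 2
2 duplicate windows → 32 − 2 = 30 distinct.

30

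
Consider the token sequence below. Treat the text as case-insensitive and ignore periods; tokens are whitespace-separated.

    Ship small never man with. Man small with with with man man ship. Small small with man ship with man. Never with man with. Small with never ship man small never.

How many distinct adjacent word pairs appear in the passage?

18

31 tokens → 30 bigram windows in total.
Repeated bigrams (each contributes count−1 duplicates):
  with man: 5
  small with: 3
  man ship: 2
  man small: 2
  man with: 2
  ship small: 2
  small never: 2
  with with: 2
12 duplicate windows → 30 − 12 = 18 distinct.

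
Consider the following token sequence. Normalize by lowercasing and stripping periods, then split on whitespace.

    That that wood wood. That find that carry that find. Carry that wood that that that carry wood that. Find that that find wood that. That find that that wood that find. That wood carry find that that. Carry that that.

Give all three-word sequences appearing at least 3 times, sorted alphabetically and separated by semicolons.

Trigram counts meeting the condition (at least 3 times):
  find that that: 3
  that find that: 4
  wood that find: 3

find that that; that find that; wood that find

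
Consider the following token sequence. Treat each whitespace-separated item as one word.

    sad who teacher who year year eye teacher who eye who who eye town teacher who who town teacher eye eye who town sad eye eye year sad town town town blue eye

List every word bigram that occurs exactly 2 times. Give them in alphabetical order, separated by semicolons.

Bigram counts meeting the condition (exactly 2 times):
  eye eye: 2
  eye who: 2
  town teacher: 2
  town town: 2
  who eye: 2
  who town: 2
  who who: 2

eye eye; eye who; town teacher; town town; who eye; who town; who who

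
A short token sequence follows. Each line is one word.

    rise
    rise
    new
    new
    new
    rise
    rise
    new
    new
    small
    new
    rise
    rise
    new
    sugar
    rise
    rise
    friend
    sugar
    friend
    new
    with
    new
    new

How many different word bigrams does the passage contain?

14

24 tokens → 23 bigram windows in total.
Repeated bigrams (each contributes count−1 duplicates):
  new new: 4
  rise rise: 4
  rise new: 3
  new rise: 2
9 duplicate windows → 23 − 9 = 14 distinct.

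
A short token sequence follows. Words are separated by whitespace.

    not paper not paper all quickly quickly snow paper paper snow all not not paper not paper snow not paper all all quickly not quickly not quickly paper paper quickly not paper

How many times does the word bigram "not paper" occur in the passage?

Scanning the 31 overlapping bigram windows for "not paper":
  position 1–2: not paper
  position 3–4: not paper
  position 14–15: not paper
  position 16–17: not paper
  position 19–20: not paper
  position 31–32: not paper

6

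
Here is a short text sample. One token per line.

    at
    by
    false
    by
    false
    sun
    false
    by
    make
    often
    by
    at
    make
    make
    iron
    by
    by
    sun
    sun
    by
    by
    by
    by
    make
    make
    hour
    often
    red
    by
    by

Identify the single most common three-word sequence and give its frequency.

"by by by", 2 times

Trigram frequencies (highest first):
  by by by: 2
  at by false: 1
  by false by: 1
  false by false: 1
  by false sun: 1
  false sun false: 1
  … (21 more, each ≤ 1)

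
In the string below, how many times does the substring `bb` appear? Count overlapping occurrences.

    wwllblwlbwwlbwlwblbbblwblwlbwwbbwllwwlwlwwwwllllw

3

Sliding a length-2 window over the 49 characters (48 positions):
  position 19–20: bb
  position 20–21: bb
  position 31–32: bb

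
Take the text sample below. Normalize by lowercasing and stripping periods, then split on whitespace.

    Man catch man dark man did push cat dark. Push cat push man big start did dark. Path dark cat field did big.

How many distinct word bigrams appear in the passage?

21

23 tokens → 22 bigram windows in total.
Repeated bigrams (each contributes count−1 duplicates):
  push cat: 2
1 duplicate windows → 22 − 1 = 21 distinct.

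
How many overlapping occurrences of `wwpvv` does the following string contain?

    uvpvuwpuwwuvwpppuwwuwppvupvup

Sliding a length-5 window over the 29 characters (25 positions):
  (no match at any position)

0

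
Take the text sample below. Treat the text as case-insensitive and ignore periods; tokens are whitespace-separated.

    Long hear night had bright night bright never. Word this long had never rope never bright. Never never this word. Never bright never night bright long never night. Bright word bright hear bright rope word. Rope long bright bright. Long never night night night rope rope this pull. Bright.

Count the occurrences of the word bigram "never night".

3

Scanning the 48 overlapping bigram windows for "never night":
  position 23–24: never night
  position 27–28: never night
  position 41–42: never night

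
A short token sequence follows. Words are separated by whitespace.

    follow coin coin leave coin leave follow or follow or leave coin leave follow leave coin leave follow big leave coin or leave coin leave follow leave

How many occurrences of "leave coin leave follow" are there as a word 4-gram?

Scanning the 24 overlapping 4-gram windows for "leave coin leave follow":
  position 4–7: leave coin leave follow
  position 11–14: leave coin leave follow
  position 15–18: leave coin leave follow
  position 23–26: leave coin leave follow

4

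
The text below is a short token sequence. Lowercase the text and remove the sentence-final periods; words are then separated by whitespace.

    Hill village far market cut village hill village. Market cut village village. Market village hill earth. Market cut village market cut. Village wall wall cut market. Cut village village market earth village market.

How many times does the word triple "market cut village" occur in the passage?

5

Scanning the 31 overlapping trigram windows for "market cut village":
  position 4–6: market cut village
  position 9–11: market cut village
  position 17–19: market cut village
  position 20–22: market cut village
  position 26–28: market cut village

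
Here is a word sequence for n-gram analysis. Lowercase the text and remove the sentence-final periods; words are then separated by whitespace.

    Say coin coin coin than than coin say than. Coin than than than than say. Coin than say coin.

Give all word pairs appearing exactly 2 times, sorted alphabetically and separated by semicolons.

coin coin; than coin; than say

Bigram counts meeting the condition (exactly 2 times):
  coin coin: 2
  than coin: 2
  than say: 2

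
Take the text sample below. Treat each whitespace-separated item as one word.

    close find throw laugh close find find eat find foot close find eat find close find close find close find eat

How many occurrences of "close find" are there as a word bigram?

6

Scanning the 20 overlapping bigram windows for "close find":
  position 1–2: close find
  position 5–6: close find
  position 11–12: close find
  position 15–16: close find
  position 17–18: close find
  position 19–20: close find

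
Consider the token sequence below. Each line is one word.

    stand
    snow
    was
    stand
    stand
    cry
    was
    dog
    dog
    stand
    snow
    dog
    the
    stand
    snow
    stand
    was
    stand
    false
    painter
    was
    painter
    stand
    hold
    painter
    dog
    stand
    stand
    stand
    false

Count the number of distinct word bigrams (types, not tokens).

22

30 tokens → 29 bigram windows in total.
Repeated bigrams (each contributes count−1 duplicates):
  stand snow: 3
  stand stand: 3
  dog stand: 2
  stand false: 2
  was stand: 2
7 duplicate windows → 29 − 7 = 22 distinct.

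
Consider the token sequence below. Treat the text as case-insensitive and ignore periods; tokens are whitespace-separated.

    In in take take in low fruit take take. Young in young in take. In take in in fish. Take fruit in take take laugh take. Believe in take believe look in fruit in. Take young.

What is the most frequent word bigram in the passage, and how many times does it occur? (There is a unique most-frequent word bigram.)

"in take", 6 times

Bigram frequencies (highest first):
  in take: 6
  take take: 3
  take in: 3
  in in: 2
  take young: 2
  young in: 2
  … (15 more, each ≤ 2)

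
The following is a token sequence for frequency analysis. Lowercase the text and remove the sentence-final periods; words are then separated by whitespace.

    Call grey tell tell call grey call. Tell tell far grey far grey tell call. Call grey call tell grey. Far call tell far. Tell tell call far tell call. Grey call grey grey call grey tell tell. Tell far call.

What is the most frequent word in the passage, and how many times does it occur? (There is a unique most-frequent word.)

"tell", 13 times

Unigram frequencies (highest first):
  tell: 13
  call: 12
  grey: 10
  far: 6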